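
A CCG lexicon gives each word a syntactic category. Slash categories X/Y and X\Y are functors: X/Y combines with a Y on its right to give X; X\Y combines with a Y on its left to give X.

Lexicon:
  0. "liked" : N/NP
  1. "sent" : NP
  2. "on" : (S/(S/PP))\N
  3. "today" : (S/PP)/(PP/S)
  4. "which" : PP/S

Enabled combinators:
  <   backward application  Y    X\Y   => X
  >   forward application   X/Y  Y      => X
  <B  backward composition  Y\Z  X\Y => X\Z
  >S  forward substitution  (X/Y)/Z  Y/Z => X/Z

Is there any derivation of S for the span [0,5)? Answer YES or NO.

YES

[0,5] S   >
  [0,3] S/(S/PP)   <
    [0,2] N   >
      [0,1] "liked" : N/NP
      [1,2] "sent" : NP
    [2,3] "on" : (S/(S/PP))\N
  [3,5] S/PP   >
    [3,4] "today" : (S/PP)/(PP/S)
    [4,5] "which" : PP/S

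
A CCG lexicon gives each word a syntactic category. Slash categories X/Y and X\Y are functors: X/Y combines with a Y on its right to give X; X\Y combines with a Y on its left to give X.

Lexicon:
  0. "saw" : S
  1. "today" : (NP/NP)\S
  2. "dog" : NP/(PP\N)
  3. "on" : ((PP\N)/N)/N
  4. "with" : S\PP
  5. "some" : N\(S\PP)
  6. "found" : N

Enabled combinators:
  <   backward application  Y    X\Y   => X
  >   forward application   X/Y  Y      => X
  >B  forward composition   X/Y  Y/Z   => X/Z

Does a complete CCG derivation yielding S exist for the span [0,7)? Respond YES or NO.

NO

S (NP/NP)\S NP/(PP\N) ((PP\N)/N)/N S\PP N\(S\PP) N
CKY chart[0,7] = {NP}; S ∉ chart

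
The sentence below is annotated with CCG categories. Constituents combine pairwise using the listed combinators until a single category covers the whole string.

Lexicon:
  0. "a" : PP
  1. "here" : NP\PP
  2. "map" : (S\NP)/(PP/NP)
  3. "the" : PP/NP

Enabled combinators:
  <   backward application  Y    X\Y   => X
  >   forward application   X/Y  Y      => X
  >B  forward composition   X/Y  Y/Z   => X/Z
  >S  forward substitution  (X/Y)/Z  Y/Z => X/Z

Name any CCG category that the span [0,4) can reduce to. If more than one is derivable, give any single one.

S

[0,4] S   <
  [0,2] NP   <
    [0,1] "a" : PP
    [1,2] "here" : NP\PP
  [2,4] S\NP   >
    [2,3] "map" : (S\NP)/(PP/NP)
    [3,4] "the" : PP/NP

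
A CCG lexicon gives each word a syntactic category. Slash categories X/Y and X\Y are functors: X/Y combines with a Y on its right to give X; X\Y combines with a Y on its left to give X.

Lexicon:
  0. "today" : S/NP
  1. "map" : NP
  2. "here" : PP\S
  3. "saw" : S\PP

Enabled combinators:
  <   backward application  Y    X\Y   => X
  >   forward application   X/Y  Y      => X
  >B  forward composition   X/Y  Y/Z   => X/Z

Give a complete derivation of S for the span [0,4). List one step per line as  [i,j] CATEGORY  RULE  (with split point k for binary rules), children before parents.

[0,4] S   <
  [0,3] PP   <
    [0,2] S   >
      [0,1] "today" : S/NP
      [1,2] "map" : NP
    [2,3] "here" : PP\S
  [3,4] "saw" : S\PP

[0,1] S/NP  lex  "today"
[1,2] NP  lex  "map"
[0,2] S  >  k=1
[2,3] PP\S  lex  "here"
[0,3] PP  <  k=2
[3,4] S\PP  lex  "saw"
[0,4] S  <  k=3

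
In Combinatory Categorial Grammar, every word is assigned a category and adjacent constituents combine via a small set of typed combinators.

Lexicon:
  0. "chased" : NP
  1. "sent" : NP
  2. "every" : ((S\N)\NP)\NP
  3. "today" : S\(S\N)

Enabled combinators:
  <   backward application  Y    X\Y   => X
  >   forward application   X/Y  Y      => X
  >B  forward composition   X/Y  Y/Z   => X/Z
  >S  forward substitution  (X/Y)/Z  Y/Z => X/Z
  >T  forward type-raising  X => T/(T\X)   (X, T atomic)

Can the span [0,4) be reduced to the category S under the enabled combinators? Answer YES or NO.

[0,4] S   <
  [0,3] S\N   <
    [0,1] "chased" : NP
    [1,3] (S\N)\NP   <
      [1,2] "sent" : NP
      [2,3] "every" : ((S\N)\NP)\NP
  [3,4] "today" : S\(S\N)

YES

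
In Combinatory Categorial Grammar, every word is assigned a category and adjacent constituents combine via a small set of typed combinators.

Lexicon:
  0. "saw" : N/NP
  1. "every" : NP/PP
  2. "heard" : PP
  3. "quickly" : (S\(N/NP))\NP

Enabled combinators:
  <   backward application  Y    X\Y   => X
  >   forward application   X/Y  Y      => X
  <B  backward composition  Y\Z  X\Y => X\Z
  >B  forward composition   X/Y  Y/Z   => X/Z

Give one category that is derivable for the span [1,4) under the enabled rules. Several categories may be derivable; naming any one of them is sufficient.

[0,4] S   <
  [0,1] "saw" : N/NP
  [1,4] S\(N/NP)   <
    [1,3] NP   >
      [1,2] "every" : NP/PP
      [2,3] "heard" : PP
    [3,4] "quickly" : (S\(N/NP))\NP

S\(N/NP)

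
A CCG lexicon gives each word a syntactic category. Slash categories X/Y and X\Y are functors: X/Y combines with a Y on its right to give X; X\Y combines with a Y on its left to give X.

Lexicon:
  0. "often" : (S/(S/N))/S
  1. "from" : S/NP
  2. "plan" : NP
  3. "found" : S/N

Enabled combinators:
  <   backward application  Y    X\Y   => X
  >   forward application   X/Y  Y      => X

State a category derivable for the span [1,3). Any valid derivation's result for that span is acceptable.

[0,4] S   >
  [0,3] S/(S/N)   >
    [0,1] "often" : (S/(S/N))/S
    [1,3] S   >
      [1,2] "from" : S/NP
      [2,3] "plan" : NP
  [3,4] "found" : S/N

S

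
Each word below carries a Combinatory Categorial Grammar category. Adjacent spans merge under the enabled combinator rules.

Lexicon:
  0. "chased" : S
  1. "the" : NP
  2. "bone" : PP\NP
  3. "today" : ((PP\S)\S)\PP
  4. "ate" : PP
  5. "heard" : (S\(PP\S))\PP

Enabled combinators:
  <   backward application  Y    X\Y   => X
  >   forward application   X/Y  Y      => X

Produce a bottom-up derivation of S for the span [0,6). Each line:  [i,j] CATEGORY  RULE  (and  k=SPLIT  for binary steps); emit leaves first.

[0,1] S  lex  "chased"
[1,2] NP  lex  "the"
[2,3] PP\NP  lex  "bone"
[1,3] PP  <  k=2
[3,4] ((PP\S)\S)\PP  lex  "today"
[1,4] (PP\S)\S  <  k=3
[0,4] PP\S  <  k=1
[4,5] PP  lex  "ate"
[5,6] (S\(PP\S))\PP  lex  "heard"
[4,6] S\(PP\S)  <  k=5
[0,6] S  <  k=4

[0,6] S   <
  [0,4] PP\S   <
    [0,1] "chased" : S
    [1,4] (PP\S)\S   <
      [1,3] PP   <
        [1,2] "the" : NP
        [2,3] "bone" : PP\NP
      [3,4] "today" : ((PP\S)\S)\PP
  [4,6] S\(PP\S)   <
    [4,5] "ate" : PP
    [5,6] "heard" : (S\(PP\S))\PP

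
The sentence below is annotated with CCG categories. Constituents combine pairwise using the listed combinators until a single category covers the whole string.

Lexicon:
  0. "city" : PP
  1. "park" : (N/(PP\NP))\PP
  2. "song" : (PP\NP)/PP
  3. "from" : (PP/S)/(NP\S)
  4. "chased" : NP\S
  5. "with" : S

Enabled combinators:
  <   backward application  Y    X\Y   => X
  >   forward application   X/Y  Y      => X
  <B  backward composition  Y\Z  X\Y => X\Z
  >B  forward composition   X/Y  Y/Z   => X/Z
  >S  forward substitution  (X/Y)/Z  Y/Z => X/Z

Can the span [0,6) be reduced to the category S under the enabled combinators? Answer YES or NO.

PP (N/(PP\NP))\PP (PP\NP)/PP (PP/S)/(NP\S) NP\S S
CKY chart[0,6] = {N}; S ∉ chart

NO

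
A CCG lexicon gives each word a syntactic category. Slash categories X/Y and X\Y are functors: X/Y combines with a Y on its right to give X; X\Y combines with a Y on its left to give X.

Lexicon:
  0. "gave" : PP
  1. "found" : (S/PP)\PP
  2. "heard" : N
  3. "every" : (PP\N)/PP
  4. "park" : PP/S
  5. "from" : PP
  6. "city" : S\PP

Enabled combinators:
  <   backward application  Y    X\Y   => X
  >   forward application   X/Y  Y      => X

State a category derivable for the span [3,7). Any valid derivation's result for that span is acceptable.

[0,7] S   >
  [0,2] S/PP   <
    [0,1] "gave" : PP
    [1,2] "found" : (S/PP)\PP
  [2,7] PP   <
    [2,3] "heard" : N
    [3,7] PP\N   >
      [3,4] "every" : (PP\N)/PP
      [4,7] PP   >
        [4,5] "park" : PP/S
        [5,7] S   <
          [5,6] "from" : PP
          [6,7] "city" : S\PP

PP\N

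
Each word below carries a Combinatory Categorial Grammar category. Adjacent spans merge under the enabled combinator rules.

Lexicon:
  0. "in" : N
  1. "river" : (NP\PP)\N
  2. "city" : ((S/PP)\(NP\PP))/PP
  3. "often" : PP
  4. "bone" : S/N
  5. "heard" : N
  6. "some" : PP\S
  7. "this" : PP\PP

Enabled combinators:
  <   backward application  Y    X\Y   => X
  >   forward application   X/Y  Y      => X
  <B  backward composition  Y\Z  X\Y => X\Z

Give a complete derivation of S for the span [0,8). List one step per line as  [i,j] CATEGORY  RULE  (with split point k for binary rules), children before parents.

[0,8] S   >
  [0,4] S/PP   <
    [0,2] NP\PP   <
      [0,1] "in" : N
      [1,2] "river" : (NP\PP)\N
    [2,4] (S/PP)\(NP\PP)   >
      [2,3] "city" : ((S/PP)\(NP\PP))/PP
      [3,4] "often" : PP
  [4,8] PP   <
    [4,6] S   >
      [4,5] "bone" : S/N
      [5,6] "heard" : N
    [6,8] PP\S   <B
      [6,7] "some" : PP\S
      [7,8] "this" : PP\PP

[0,1] N  lex  "in"
[1,2] (NP\PP)\N  lex  "river"
[0,2] NP\PP  <  k=1
[2,3] ((S/PP)\(NP\PP))/PP  lex  "city"
[3,4] PP  lex  "often"
[2,4] (S/PP)\(NP\PP)  >  k=3
[0,4] S/PP  <  k=2
[4,5] S/N  lex  "bone"
[5,6] N  lex  "heard"
[4,6] S  >  k=5
[6,7] PP\S  lex  "some"
[7,8] PP\PP  lex  "this"
[6,8] PP\S  <B  k=7
[4,8] PP  <  k=6
[0,8] S  >  k=4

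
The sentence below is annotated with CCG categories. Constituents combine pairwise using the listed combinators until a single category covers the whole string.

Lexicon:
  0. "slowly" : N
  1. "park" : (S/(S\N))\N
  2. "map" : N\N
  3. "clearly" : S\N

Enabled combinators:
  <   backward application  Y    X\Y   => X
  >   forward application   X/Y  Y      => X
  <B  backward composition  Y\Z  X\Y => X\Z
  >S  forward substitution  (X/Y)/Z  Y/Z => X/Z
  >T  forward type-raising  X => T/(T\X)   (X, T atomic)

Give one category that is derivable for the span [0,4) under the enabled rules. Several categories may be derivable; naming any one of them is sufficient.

S

[0,4] S   >
  [0,2] S/(S\N)   <
    [0,1] "slowly" : N
    [1,2] "park" : (S/(S\N))\N
  [2,4] S\N   <B
    [2,3] "map" : N\N
    [3,4] "clearly" : S\N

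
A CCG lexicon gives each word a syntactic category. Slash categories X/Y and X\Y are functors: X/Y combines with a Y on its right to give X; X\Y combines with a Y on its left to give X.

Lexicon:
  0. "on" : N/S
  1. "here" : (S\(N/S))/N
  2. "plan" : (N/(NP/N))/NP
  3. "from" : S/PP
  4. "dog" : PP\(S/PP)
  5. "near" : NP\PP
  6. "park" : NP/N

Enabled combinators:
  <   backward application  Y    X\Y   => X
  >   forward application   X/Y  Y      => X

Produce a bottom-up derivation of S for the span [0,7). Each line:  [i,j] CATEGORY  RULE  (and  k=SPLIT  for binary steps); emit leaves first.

[0,7] S   <
  [0,1] "on" : N/S
  [1,7] S\(N/S)   >
    [1,2] "here" : (S\(N/S))/N
    [2,7] N   >
      [2,6] N/(NP/N)   >
        [2,3] "plan" : (N/(NP/N))/NP
        [3,6] NP   <
          [3,5] PP   <
            [3,4] "from" : S/PP
            [4,5] "dog" : PP\(S/PP)
          [5,6] "near" : NP\PP
      [6,7] "park" : NP/N

[0,1] N/S  lex  "on"
[1,2] (S\(N/S))/N  lex  "here"
[2,3] (N/(NP/N))/NP  lex  "plan"
[3,4] S/PP  lex  "from"
[4,5] PP\(S/PP)  lex  "dog"
[3,5] PP  <  k=4
[5,6] NP\PP  lex  "near"
[3,6] NP  <  k=5
[2,6] N/(NP/N)  >  k=3
[6,7] NP/N  lex  "park"
[2,7] N  >  k=6
[1,7] S\(N/S)  >  k=2
[0,7] S  <  k=1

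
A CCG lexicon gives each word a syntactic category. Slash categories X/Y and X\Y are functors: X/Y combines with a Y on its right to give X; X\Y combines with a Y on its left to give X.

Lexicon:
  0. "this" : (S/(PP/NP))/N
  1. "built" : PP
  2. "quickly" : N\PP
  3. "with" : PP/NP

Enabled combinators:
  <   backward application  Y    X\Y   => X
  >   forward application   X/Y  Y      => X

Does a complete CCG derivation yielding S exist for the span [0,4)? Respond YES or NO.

YES

[0,4] S   >
  [0,3] S/(PP/NP)   >
    [0,1] "this" : (S/(PP/NP))/N
    [1,3] N   <
      [1,2] "built" : PP
      [2,3] "quickly" : N\PP
  [3,4] "with" : PP/NP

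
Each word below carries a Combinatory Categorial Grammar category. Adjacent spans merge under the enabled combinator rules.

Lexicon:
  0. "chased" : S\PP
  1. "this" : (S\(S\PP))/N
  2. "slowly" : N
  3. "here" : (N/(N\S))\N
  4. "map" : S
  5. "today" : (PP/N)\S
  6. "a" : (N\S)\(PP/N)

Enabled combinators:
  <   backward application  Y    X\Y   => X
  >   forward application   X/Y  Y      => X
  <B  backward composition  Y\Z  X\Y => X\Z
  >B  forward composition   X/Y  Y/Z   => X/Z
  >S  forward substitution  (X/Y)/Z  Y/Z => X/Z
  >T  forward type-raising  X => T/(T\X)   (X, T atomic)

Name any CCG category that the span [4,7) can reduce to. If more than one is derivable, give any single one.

[0,7] S   <
  [0,1] "chased" : S\PP
  [1,7] S\(S\PP)   >
    [1,2] "this" : (S\(S\PP))/N
    [2,7] N   >
      [2,4] N/(N\S)   <
        [2,3] "slowly" : N
        [3,4] "here" : (N/(N\S))\N
      [4,7] N\S   <
        [4,6] PP/N   <
          [4,5] "map" : S
          [5,6] "today" : (PP/N)\S
        [6,7] "a" : (N\S)\(PP/N)

N\S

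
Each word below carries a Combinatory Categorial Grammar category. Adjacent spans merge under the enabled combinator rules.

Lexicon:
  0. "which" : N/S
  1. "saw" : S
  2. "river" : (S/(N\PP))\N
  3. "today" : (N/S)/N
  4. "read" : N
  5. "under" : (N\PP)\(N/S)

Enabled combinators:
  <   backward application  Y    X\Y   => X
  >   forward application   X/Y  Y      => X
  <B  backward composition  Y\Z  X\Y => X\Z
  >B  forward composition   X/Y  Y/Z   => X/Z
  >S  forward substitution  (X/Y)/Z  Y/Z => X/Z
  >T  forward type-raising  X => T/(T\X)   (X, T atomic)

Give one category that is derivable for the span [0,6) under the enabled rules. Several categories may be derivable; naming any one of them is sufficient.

S

[0,6] S   >
  [0,3] S/(N\PP)   <
    [0,2] N   >
      [0,1] "which" : N/S
      [1,2] "saw" : S
    [2,3] "river" : (S/(N\PP))\N
  [3,6] N\PP   <
    [3,5] N/S   >
      [3,4] "today" : (N/S)/N
      [4,5] "read" : N
    [5,6] "under" : (N\PP)\(N/S)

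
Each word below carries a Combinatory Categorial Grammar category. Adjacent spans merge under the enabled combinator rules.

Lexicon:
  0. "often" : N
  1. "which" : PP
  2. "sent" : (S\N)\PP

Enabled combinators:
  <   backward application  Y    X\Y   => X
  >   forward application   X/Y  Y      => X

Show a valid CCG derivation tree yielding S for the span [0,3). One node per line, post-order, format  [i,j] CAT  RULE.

[0,3] S   <
  [0,1] "often" : N
  [1,3] S\N   <
    [1,2] "which" : PP
    [2,3] "sent" : (S\N)\PP

[0,1] N  lex  "often"
[1,2] PP  lex  "which"
[2,3] (S\N)\PP  lex  "sent"
[1,3] S\N  <  k=2
[0,3] S  <  k=1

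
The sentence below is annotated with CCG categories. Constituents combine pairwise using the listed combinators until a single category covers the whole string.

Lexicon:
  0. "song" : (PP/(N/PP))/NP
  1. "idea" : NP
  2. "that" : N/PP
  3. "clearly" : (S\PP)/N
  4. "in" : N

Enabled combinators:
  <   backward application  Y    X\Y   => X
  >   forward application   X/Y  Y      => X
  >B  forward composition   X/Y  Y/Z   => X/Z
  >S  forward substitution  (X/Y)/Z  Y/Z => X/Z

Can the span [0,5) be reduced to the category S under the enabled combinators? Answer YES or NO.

YES

[0,5] S   <
  [0,3] PP   >
    [0,2] PP/(N/PP)   >
      [0,1] "song" : (PP/(N/PP))/NP
      [1,2] "idea" : NP
    [2,3] "that" : N/PP
  [3,5] S\PP   >
    [3,4] "clearly" : (S\PP)/N
    [4,5] "in" : N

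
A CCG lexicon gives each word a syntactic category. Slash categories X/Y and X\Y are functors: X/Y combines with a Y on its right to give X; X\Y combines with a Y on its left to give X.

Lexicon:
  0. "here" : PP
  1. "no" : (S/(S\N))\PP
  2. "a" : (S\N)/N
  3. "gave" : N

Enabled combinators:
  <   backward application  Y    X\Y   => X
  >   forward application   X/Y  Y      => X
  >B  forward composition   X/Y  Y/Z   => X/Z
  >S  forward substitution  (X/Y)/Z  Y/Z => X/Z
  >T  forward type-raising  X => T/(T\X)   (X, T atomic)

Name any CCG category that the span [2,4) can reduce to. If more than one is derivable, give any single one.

S\N

[0,4] S   >
  [0,2] S/(S\N)   <
    [0,1] "here" : PP
    [1,2] "no" : (S/(S\N))\PP
  [2,4] S\N   >
    [2,3] "a" : (S\N)/N
    [3,4] "gave" : N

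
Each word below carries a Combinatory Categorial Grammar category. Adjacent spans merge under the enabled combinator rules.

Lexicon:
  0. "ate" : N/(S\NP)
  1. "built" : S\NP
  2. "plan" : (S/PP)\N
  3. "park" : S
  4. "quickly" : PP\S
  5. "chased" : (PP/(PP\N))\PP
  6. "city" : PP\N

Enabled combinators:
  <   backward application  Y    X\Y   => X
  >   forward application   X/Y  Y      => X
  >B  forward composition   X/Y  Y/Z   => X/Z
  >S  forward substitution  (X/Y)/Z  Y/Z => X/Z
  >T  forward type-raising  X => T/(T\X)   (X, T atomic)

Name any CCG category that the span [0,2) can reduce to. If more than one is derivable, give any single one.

[0,7] S   >
  [0,3] S/PP   <
    [0,2] N   >
      [0,1] "ate" : N/(S\NP)
      [1,2] "built" : S\NP
    [2,3] "plan" : (S/PP)\N
  [3,7] PP   >
    [3,6] PP/(PP\N)   <
      [3,5] PP   <
        [3,4] "park" : S
        [4,5] "quickly" : PP\S
      [5,6] "chased" : (PP/(PP\N))\PP
    [6,7] "city" : PP\N

N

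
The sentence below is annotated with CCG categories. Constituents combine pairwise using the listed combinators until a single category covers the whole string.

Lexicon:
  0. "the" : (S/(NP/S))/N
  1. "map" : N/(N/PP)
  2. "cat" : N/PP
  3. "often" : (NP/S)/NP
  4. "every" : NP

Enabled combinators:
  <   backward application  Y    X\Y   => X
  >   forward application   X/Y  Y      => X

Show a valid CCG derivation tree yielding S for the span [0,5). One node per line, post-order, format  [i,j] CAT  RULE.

[0,1] (S/(NP/S))/N  lex  "the"
[1,2] N/(N/PP)  lex  "map"
[2,3] N/PP  lex  "cat"
[1,3] N  >  k=2
[0,3] S/(NP/S)  >  k=1
[3,4] (NP/S)/NP  lex  "often"
[4,5] NP  lex  "every"
[3,5] NP/S  >  k=4
[0,5] S  >  k=3

[0,5] S   >
  [0,3] S/(NP/S)   >
    [0,1] "the" : (S/(NP/S))/N
    [1,3] N   >
      [1,2] "map" : N/(N/PP)
      [2,3] "cat" : N/PP
  [3,5] NP/S   >
    [3,4] "often" : (NP/S)/NP
    [4,5] "every" : NP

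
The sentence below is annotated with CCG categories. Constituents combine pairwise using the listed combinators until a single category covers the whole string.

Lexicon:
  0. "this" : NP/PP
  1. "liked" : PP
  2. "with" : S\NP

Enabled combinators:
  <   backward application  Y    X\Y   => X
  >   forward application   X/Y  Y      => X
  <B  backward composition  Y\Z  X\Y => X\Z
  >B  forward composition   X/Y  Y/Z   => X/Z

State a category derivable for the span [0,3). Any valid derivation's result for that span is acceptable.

[0,3] S   <
  [0,2] NP   >
    [0,1] "this" : NP/PP
    [1,2] "liked" : PP
  [2,3] "with" : S\NP

S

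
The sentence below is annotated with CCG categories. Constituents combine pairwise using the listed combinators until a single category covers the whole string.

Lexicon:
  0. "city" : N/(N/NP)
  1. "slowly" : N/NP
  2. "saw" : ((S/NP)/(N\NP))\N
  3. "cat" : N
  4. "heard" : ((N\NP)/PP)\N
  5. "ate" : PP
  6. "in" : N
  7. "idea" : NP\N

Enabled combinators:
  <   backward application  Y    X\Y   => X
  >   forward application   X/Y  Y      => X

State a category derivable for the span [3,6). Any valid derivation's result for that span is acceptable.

[0,8] S   >
  [0,6] S/NP   >
    [0,3] (S/NP)/(N\NP)   <
      [0,2] N   >
        [0,1] "city" : N/(N/NP)
        [1,2] "slowly" : N/NP
      [2,3] "saw" : ((S/NP)/(N\NP))\N
    [3,6] N\NP   >
      [3,5] (N\NP)/PP   <
        [3,4] "cat" : N
        [4,5] "heard" : ((N\NP)/PP)\N
      [5,6] "ate" : PP
  [6,8] NP   <
    [6,7] "in" : N
    [7,8] "idea" : NP\N

N\NP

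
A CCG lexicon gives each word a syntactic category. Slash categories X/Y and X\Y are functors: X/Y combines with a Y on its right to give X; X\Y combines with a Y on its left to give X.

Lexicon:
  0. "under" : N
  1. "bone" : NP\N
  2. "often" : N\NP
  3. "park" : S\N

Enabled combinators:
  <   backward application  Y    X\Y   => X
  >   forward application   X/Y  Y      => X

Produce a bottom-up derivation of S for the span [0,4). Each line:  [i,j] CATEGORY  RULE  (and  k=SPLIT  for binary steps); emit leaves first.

[0,1] N  lex  "under"
[1,2] NP\N  lex  "bone"
[0,2] NP  <  k=1
[2,3] N\NP  lex  "often"
[0,3] N  <  k=2
[3,4] S\N  lex  "park"
[0,4] S  <  k=3

[0,4] S   <
  [0,3] N   <
    [0,2] NP   <
      [0,1] "under" : N
      [1,2] "bone" : NP\N
    [2,3] "often" : N\NP
  [3,4] "park" : S\N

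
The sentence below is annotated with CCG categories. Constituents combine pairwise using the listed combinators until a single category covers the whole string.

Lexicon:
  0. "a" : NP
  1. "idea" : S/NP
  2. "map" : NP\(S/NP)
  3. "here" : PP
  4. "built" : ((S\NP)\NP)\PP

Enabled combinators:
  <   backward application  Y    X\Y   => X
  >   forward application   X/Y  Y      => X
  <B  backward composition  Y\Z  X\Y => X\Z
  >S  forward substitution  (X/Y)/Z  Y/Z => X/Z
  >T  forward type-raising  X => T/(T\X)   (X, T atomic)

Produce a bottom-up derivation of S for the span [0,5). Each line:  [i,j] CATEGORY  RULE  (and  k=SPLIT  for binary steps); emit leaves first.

[0,1] NP  lex  "a"
[0,1] S/(S\NP)  >T
[1,2] S/NP  lex  "idea"
[2,3] NP\(S/NP)  lex  "map"
[1,3] NP  <  k=2
[3,4] PP  lex  "here"
[4,5] ((S\NP)\NP)\PP  lex  "built"
[3,5] (S\NP)\NP  <  k=4
[1,5] S\NP  <  k=3
[0,5] S  >  k=1

[0,5] S   >
  [0,1] S/(S\NP)   >T
    [0,1] "a" : NP
  [1,5] S\NP   <
    [1,3] NP   <
      [1,2] "idea" : S/NP
      [2,3] "map" : NP\(S/NP)
    [3,5] (S\NP)\NP   <
      [3,4] "here" : PP
      [4,5] "built" : ((S\NP)\NP)\PP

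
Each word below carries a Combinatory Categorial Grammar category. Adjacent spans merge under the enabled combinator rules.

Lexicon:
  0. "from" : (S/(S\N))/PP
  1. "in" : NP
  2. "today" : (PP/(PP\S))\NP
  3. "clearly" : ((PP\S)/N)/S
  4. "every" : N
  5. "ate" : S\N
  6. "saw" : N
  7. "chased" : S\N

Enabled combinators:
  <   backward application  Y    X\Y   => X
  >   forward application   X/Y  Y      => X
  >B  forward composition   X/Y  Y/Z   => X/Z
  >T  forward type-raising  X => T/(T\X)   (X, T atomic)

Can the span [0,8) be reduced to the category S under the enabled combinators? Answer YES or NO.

YES

[0,8] S   >
  [0,7] S/(S\N)   >
    [0,1] "from" : (S/(S\N))/PP
    [1,7] PP   >
      [1,3] PP/(PP\S)   <
        [1,2] "in" : NP
        [2,3] "today" : (PP/(PP\S))\NP
      [3,7] PP\S   >
        [3,6] (PP\S)/N   >
          [3,4] "clearly" : ((PP\S)/N)/S
          [4,6] S   <
            [4,5] "every" : N
            [5,6] "ate" : S\N
        [6,7] "saw" : N
  [7,8] "chased" : S\N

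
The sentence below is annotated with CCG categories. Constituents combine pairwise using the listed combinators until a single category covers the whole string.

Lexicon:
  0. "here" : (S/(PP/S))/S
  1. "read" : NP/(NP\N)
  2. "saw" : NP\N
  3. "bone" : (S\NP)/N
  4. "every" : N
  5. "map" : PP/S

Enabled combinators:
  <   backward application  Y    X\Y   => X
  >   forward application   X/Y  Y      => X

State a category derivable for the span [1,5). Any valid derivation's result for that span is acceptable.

[0,6] S   >
  [0,5] S/(PP/S)   >
    [0,1] "here" : (S/(PP/S))/S
    [1,5] S   <
      [1,3] NP   >
        [1,2] "read" : NP/(NP\N)
        [2,3] "saw" : NP\N
      [3,5] S\NP   >
        [3,4] "bone" : (S\NP)/N
        [4,5] "every" : N
  [5,6] "map" : PP/S

S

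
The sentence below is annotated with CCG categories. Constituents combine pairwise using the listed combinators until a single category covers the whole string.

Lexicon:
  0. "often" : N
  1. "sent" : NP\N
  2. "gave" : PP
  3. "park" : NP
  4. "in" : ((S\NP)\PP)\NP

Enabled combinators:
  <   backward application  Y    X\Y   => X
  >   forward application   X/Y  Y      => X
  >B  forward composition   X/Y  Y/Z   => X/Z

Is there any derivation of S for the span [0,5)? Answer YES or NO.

[0,5] S   <
  [0,2] NP   <
    [0,1] "often" : N
    [1,2] "sent" : NP\N
  [2,5] S\NP   <
    [2,3] "gave" : PP
    [3,5] (S\NP)\PP   <
      [3,4] "park" : NP
      [4,5] "in" : ((S\NP)\PP)\NP

YES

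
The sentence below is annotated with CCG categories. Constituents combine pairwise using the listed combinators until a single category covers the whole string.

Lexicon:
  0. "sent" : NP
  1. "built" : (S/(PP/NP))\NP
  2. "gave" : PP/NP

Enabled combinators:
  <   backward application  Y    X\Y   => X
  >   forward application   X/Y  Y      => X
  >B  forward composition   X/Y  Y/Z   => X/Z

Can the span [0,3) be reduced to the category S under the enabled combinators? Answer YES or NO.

YES

[0,3] S   >
  [0,2] S/(PP/NP)   <
    [0,1] "sent" : NP
    [1,2] "built" : (S/(PP/NP))\NP
  [2,3] "gave" : PP/NP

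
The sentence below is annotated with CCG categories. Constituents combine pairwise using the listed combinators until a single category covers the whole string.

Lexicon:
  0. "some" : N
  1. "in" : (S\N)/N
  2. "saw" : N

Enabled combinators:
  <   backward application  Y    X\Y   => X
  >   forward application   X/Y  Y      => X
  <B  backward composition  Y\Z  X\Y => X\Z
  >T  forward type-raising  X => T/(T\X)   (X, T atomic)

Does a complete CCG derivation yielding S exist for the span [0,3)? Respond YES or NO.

YES

[0,3] S   <
  [0,1] "some" : N
  [1,3] S\N   >
    [1,2] "in" : (S\N)/N
    [2,3] "saw" : N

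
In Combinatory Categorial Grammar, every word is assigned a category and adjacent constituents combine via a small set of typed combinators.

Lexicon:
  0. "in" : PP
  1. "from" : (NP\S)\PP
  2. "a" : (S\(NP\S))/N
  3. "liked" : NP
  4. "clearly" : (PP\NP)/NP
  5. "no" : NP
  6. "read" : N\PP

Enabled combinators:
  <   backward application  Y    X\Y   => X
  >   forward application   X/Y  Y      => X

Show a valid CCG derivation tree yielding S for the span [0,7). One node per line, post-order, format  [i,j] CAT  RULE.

[0,7] S   <
  [0,2] NP\S   <
    [0,1] "in" : PP
    [1,2] "from" : (NP\S)\PP
  [2,7] S\(NP\S)   >
    [2,3] "a" : (S\(NP\S))/N
    [3,7] N   <
      [3,6] PP   <
        [3,4] "liked" : NP
        [4,6] PP\NP   >
          [4,5] "clearly" : (PP\NP)/NP
          [5,6] "no" : NP
      [6,7] "read" : N\PP

[0,1] PP  lex  "in"
[1,2] (NP\S)\PP  lex  "from"
[0,2] NP\S  <  k=1
[2,3] (S\(NP\S))/N  lex  "a"
[3,4] NP  lex  "liked"
[4,5] (PP\NP)/NP  lex  "clearly"
[5,6] NP  lex  "no"
[4,6] PP\NP  >  k=5
[3,6] PP  <  k=4
[6,7] N\PP  lex  "read"
[3,7] N  <  k=6
[2,7] S\(NP\S)  >  k=3
[0,7] S  <  k=2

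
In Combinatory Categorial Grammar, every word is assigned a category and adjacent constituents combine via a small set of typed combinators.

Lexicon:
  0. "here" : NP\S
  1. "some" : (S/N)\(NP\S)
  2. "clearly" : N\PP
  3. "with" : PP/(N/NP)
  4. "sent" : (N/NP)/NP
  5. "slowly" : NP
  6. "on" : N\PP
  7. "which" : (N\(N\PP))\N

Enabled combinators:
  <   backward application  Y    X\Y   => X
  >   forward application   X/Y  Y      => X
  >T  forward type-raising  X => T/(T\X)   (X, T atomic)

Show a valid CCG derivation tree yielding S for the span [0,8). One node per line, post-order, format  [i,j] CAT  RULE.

[0,1] NP\S  lex  "here"
[1,2] (S/N)\(NP\S)  lex  "some"
[0,2] S/N  <  k=1
[2,3] N\PP  lex  "clearly"
[3,4] PP/(N/NP)  lex  "with"
[4,5] (N/NP)/NP  lex  "sent"
[5,6] NP  lex  "slowly"
[4,6] N/NP  >  k=5
[3,6] PP  >  k=4
[6,7] N\PP  lex  "on"
[3,7] N  <  k=6
[7,8] (N\(N\PP))\N  lex  "which"
[3,8] N\(N\PP)  <  k=7
[2,8] N  <  k=3
[0,8] S  >  k=2

[0,8] S   >
  [0,2] S/N   <
    [0,1] "here" : NP\S
    [1,2] "some" : (S/N)\(NP\S)
  [2,8] N   <
    [2,3] "clearly" : N\PP
    [3,8] N\(N\PP)   <
      [3,7] N   <
        [3,6] PP   >
          [3,4] "with" : PP/(N/NP)
          [4,6] N/NP   >
            [4,5] "sent" : (N/NP)/NP
            [5,6] "slowly" : NP
        [6,7] "on" : N\PP
      [7,8] "which" : (N\(N\PP))\N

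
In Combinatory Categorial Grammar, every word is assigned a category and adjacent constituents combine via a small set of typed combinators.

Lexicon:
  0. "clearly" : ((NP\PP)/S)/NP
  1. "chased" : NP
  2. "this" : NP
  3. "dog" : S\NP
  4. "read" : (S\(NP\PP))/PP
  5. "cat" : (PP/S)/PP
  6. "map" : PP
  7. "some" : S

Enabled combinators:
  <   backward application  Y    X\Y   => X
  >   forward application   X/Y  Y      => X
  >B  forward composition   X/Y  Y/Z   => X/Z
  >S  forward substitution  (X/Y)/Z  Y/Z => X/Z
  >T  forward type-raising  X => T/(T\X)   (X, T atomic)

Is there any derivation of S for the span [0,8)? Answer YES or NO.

YES

[0,8] S   <
  [0,4] NP\PP   >
    [0,2] (NP\PP)/S   >
      [0,1] "clearly" : ((NP\PP)/S)/NP
      [1,2] "chased" : NP
    [2,4] S   >
      [2,3] S/(S\NP)   >T
        [2,3] "this" : NP
      [3,4] "dog" : S\NP
  [4,8] S\(NP\PP)   >
    [4,5] "read" : (S\(NP\PP))/PP
    [5,8] PP   >
      [5,7] PP/S   >
        [5,6] "cat" : (PP/S)/PP
        [6,7] "map" : PP
      [7,8] "some" : S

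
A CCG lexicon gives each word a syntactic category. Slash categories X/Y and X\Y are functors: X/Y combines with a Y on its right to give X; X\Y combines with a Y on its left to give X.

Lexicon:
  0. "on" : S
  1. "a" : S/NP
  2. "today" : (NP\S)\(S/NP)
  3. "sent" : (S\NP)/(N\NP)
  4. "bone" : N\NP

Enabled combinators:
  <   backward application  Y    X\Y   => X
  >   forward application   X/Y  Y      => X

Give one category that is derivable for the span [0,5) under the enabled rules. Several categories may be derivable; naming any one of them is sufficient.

[0,5] S   <
  [0,3] NP   <
    [0,1] "on" : S
    [1,3] NP\S   <
      [1,2] "a" : S/NP
      [2,3] "today" : (NP\S)\(S/NP)
  [3,5] S\NP   >
    [3,4] "sent" : (S\NP)/(N\NP)
    [4,5] "bone" : N\NP

S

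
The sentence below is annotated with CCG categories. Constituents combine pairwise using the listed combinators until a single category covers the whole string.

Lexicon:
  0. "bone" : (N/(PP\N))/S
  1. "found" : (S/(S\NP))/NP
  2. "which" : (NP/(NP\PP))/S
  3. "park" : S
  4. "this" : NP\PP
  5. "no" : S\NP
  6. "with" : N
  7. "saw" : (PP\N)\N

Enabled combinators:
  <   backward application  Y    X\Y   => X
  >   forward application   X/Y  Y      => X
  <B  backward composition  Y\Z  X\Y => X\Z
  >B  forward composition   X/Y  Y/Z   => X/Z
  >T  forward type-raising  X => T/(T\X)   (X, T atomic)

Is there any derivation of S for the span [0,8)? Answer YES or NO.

(N/(PP\N))/S (S/(S\NP))/NP (NP/(NP\PP))/S S NP\PP S\NP N (PP\N)\N
CKY chart[0,8] = {N, N/(N\N), NP/(NP\N), PP/(PP\N), S/(S\N)}; S ∉ chart

NO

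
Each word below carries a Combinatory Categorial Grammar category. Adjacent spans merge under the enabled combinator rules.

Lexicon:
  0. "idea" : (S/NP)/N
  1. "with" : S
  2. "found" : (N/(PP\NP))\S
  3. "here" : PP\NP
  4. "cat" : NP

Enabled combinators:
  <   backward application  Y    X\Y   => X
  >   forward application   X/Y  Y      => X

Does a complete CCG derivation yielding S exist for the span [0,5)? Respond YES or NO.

[0,5] S   >
  [0,4] S/NP   >
    [0,1] "idea" : (S/NP)/N
    [1,4] N   >
      [1,3] N/(PP\NP)   <
        [1,2] "with" : S
        [2,3] "found" : (N/(PP\NP))\S
      [3,4] "here" : PP\NP
  [4,5] "cat" : NP

YES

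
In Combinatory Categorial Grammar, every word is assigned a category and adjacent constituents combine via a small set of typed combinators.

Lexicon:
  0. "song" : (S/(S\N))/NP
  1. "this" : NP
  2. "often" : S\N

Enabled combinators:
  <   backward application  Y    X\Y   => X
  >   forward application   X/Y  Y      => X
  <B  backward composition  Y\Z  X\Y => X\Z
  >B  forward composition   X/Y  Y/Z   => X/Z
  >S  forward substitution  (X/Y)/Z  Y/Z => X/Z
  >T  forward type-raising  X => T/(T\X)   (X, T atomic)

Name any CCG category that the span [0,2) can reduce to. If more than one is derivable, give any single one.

S/(S\N)

[0,3] S   >
  [0,2] S/(S\N)   >
    [0,1] "song" : (S/(S\N))/NP
    [1,2] "this" : NP
  [2,3] "often" : S\N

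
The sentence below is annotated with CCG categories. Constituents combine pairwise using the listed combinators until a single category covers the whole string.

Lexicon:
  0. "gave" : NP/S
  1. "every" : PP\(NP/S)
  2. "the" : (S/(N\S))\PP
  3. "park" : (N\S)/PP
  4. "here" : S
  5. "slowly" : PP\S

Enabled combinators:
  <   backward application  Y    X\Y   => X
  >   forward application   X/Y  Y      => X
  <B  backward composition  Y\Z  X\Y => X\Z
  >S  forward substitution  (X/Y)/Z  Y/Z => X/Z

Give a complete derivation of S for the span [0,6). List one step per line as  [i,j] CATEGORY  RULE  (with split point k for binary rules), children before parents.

[0,1] NP/S  lex  "gave"
[1,2] PP\(NP/S)  lex  "every"
[0,2] PP  <  k=1
[2,3] (S/(N\S))\PP  lex  "the"
[0,3] S/(N\S)  <  k=2
[3,4] (N\S)/PP  lex  "park"
[4,5] S  lex  "here"
[5,6] PP\S  lex  "slowly"
[4,6] PP  <  k=5
[3,6] N\S  >  k=4
[0,6] S  >  k=3

[0,6] S   >
  [0,3] S/(N\S)   <
    [0,2] PP   <
      [0,1] "gave" : NP/S
      [1,2] "every" : PP\(NP/S)
    [2,3] "the" : (S/(N\S))\PP
  [3,6] N\S   >
    [3,4] "park" : (N\S)/PP
    [4,6] PP   <
      [4,5] "here" : S
      [5,6] "slowly" : PP\S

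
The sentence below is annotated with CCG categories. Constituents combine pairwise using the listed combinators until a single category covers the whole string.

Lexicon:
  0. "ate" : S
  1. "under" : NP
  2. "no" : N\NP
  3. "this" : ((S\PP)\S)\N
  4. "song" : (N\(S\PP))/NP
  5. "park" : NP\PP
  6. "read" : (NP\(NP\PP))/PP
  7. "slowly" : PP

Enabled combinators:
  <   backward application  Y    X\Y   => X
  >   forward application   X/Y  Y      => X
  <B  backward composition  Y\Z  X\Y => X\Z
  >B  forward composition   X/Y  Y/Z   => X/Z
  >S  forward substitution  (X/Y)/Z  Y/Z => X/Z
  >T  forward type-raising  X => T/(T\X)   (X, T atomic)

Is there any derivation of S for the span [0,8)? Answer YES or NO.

S NP N\NP ((S\PP)\S)\N (N\(S\PP))/NP NP\PP (NP\(NP\PP))/PP PP
CKY chart[0,8] = {N, N/(N\N), NP/(NP\N), PP/(PP\N), S/(S\N)}; S ∉ chart

NO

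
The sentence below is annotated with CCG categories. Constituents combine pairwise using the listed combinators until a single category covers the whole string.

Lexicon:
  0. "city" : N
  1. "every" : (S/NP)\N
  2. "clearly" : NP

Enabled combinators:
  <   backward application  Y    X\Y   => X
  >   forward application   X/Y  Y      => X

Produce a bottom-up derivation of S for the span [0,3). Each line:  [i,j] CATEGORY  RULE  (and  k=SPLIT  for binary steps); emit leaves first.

[0,3] S   >
  [0,2] S/NP   <
    [0,1] "city" : N
    [1,2] "every" : (S/NP)\N
  [2,3] "clearly" : NP

[0,1] N  lex  "city"
[1,2] (S/NP)\N  lex  "every"
[0,2] S/NP  <  k=1
[2,3] NP  lex  "clearly"
[0,3] S  >  k=2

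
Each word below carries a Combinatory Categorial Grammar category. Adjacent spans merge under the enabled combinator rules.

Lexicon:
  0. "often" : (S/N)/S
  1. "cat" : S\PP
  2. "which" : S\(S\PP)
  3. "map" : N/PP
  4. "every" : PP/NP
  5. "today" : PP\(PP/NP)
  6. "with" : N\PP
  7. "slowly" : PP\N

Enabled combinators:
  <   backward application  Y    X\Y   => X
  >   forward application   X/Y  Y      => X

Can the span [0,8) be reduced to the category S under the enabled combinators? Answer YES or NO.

[0,8] S   >
  [0,3] S/N   >
    [0,1] "often" : (S/N)/S
    [1,3] S   <
      [1,2] "cat" : S\PP
      [2,3] "which" : S\(S\PP)
  [3,8] N   >
    [3,4] "map" : N/PP
    [4,8] PP   <
      [4,7] N   <
        [4,6] PP   <
          [4,5] "every" : PP/NP
          [5,6] "today" : PP\(PP/NP)
        [6,7] "with" : N\PP
      [7,8] "slowly" : PP\N

YES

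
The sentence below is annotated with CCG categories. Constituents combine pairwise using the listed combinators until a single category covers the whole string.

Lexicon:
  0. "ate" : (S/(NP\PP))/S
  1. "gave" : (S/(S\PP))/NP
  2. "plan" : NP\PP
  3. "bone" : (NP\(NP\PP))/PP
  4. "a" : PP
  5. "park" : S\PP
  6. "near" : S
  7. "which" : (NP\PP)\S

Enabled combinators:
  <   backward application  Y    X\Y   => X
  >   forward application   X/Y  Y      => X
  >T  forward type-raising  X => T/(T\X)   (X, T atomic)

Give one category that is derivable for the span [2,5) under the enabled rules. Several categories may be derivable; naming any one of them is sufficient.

[0,8] S   >
  [0,6] S/(NP\PP)   >
    [0,1] "ate" : (S/(NP\PP))/S
    [1,6] S   >
      [1,5] S/(S\PP)   >
        [1,2] "gave" : (S/(S\PP))/NP
        [2,5] NP   <
          [2,3] "plan" : NP\PP
          [3,5] NP\(NP\PP)   >
            [3,4] "bone" : (NP\(NP\PP))/PP
            [4,5] "a" : PP
      [5,6] "park" : S\PP
  [6,8] NP\PP   <
    [6,7] "near" : S
    [7,8] "which" : (NP\PP)\S

NP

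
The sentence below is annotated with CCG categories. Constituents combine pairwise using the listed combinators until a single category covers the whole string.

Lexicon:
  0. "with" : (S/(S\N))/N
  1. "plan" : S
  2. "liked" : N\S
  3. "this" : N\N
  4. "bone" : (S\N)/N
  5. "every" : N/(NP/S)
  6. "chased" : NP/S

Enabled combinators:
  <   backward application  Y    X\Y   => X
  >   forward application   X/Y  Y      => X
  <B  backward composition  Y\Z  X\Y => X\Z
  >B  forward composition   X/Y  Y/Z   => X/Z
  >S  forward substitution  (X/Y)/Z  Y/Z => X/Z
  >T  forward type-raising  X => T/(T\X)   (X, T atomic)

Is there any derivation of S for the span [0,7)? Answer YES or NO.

[0,7] S   >
  [0,3] S/(S\N)   >
    [0,1] "with" : (S/(S\N))/N
    [1,3] N   >
      [1,2] N/(N\S)   >T
        [1,2] "plan" : S
      [2,3] "liked" : N\S
  [3,7] S\N   <B
    [3,4] "this" : N\N
    [4,7] S\N   >
      [4,5] "bone" : (S\N)/N
      [5,7] N   >
        [5,6] "every" : N/(NP/S)
        [6,7] "chased" : NP/S

YES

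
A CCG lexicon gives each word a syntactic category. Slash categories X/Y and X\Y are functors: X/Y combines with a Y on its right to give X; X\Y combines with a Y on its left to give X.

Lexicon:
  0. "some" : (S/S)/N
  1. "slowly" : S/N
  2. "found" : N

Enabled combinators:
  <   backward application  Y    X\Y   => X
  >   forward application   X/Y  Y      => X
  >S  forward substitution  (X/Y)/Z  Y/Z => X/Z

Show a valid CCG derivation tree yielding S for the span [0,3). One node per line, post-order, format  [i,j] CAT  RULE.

[0,1] (S/S)/N  lex  "some"
[1,2] S/N  lex  "slowly"
[0,2] S/N  >S  k=1
[2,3] N  lex  "found"
[0,3] S  >  k=2

[0,3] S   >
  [0,2] S/N   >S
    [0,1] "some" : (S/S)/N
    [1,2] "slowly" : S/N
  [2,3] "found" : N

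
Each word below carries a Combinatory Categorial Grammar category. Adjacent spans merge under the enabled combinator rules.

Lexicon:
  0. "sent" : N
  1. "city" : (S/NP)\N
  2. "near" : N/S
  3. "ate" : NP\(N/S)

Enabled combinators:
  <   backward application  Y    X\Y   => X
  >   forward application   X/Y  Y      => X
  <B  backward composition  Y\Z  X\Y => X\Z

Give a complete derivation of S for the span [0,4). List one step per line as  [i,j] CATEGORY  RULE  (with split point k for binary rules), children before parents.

[0,1] N  lex  "sent"
[1,2] (S/NP)\N  lex  "city"
[0,2] S/NP  <  k=1
[2,3] N/S  lex  "near"
[3,4] NP\(N/S)  lex  "ate"
[2,4] NP  <  k=3
[0,4] S  >  k=2

[0,4] S   >
  [0,2] S/NP   <
    [0,1] "sent" : N
    [1,2] "city" : (S/NP)\N
  [2,4] NP   <
    [2,3] "near" : N/S
    [3,4] "ate" : NP\(N/S)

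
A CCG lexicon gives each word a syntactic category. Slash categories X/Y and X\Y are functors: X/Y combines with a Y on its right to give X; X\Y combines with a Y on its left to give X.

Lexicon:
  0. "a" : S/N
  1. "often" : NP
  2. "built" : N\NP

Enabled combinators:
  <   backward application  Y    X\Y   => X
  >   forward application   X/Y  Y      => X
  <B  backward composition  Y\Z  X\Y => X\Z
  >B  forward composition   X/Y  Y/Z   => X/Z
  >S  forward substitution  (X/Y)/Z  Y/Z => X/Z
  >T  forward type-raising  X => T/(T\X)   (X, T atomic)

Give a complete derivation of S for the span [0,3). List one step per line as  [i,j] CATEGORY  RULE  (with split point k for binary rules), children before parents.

[0,1] S/N  lex  "a"
[1,2] NP  lex  "often"
[2,3] N\NP  lex  "built"
[1,3] N  <  k=2
[0,3] S  >  k=1

[0,3] S   >
  [0,1] "a" : S/N
  [1,3] N   <
    [1,2] "often" : NP
    [2,3] "built" : N\NP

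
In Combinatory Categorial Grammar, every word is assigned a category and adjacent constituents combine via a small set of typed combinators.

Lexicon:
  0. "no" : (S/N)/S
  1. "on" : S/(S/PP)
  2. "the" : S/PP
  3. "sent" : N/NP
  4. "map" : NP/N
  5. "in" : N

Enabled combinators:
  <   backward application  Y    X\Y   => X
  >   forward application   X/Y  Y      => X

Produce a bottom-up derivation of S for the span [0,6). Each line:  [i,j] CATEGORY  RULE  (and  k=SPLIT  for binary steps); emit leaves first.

[0,1] (S/N)/S  lex  "no"
[1,2] S/(S/PP)  lex  "on"
[2,3] S/PP  lex  "the"
[1,3] S  >  k=2
[0,3] S/N  >  k=1
[3,4] N/NP  lex  "sent"
[4,5] NP/N  lex  "map"
[5,6] N  lex  "in"
[4,6] NP  >  k=5
[3,6] N  >  k=4
[0,6] S  >  k=3

[0,6] S   >
  [0,3] S/N   >
    [0,1] "no" : (S/N)/S
    [1,3] S   >
      [1,2] "on" : S/(S/PP)
      [2,3] "the" : S/PP
  [3,6] N   >
    [3,4] "sent" : N/NP
    [4,6] NP   >
      [4,5] "map" : NP/N
      [5,6] "in" : N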